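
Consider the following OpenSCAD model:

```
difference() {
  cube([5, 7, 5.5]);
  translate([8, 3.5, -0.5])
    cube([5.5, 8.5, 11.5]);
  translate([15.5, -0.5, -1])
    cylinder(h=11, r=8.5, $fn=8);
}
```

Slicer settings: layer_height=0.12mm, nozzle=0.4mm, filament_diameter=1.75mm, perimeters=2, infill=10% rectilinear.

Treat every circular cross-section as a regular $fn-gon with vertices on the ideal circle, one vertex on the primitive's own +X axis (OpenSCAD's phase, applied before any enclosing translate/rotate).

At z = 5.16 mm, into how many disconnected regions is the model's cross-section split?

1

At z = 5.16 mm: the cube (footprint 5×7) is included at this height; the cube at (8, 3.5) (footprint 5.5×8.5) is included at this height; the r=8.5 cylinder at (15.5, -0.5) gives a regular 8-gon of circumradius 8.5 (constant along its height); Taking the first minus the rest: starting from the 5×7 cube, the 5.5×8.5 cube at (8, 3.5) misses the remaining region (no effect); the r=8.5 cylinder at (15.5, -0.5) misses the remaining region (no effect) — 1 connected region. The result has 1 disconnected region.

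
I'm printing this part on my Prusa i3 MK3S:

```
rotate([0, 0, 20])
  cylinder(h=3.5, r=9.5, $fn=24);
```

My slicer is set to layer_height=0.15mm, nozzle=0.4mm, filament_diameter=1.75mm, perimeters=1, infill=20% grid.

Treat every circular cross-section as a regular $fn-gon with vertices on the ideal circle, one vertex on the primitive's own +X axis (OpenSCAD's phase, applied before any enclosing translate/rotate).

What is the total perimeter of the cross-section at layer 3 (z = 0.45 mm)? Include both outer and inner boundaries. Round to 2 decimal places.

59.52 mm

At z = 0.45 mm: the cylinder: section is a regular 24-gon, circumradius r=9.5 (perimeter = 2·24·9.500·sin(180°/24) = 59.52 mm); (whole slice rotated 20° about Z — lengths, areas and connectivity unchanged). Overall, the cross-section is a single solid region. Total boundary length (outer) = 59.52 mm.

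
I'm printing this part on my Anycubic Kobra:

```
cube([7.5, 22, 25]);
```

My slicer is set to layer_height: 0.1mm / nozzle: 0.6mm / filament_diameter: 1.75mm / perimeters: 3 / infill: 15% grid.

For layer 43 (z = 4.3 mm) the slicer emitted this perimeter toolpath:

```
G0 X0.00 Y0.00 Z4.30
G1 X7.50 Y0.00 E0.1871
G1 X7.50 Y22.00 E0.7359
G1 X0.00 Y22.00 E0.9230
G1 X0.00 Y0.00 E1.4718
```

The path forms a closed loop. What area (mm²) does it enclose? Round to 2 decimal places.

165.00 mm²

Apply the shoelace formula to the sequence of (X, Y) vertices; enclosed area = 165.00 mm².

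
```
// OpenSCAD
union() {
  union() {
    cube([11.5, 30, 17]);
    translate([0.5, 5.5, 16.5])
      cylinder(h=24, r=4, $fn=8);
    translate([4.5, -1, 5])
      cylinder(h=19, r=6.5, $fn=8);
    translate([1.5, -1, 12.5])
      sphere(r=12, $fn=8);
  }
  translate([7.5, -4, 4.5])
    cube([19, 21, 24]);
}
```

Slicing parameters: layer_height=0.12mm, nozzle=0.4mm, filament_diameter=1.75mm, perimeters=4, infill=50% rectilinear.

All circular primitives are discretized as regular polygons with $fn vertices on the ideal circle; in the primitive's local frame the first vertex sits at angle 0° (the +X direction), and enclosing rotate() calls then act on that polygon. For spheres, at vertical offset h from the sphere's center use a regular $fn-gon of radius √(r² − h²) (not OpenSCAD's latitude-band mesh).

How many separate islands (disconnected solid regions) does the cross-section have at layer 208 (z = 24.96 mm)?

2

At z = 24.96 mm: the cube is not intersected at this z (z outside [0, 17]); the r=4 cylinder at (0.5, 5.5) contributes a regular 8-gon of circumradius 4; the cylinder at (4.5, -1) does not reach this height (z outside [5, 24]); the sphere at (1.5, -1) does not reach this height (|z−center|=12.460 > r=12); Merging all regions: only the r=4 cylinder at (0.5, 5.5) is present, so the union is just that shape — 1 connected region; the cube at (7.5, -4) is present — its section is the full 19×21 rectangle; Taking the union: the 2 present regions are separate (no shared area or edge), so areas and boundary lengths simply add and each stays a separate island — 2 connected regions. Overall, the cross-section has 2 separate islands. Island count = 2.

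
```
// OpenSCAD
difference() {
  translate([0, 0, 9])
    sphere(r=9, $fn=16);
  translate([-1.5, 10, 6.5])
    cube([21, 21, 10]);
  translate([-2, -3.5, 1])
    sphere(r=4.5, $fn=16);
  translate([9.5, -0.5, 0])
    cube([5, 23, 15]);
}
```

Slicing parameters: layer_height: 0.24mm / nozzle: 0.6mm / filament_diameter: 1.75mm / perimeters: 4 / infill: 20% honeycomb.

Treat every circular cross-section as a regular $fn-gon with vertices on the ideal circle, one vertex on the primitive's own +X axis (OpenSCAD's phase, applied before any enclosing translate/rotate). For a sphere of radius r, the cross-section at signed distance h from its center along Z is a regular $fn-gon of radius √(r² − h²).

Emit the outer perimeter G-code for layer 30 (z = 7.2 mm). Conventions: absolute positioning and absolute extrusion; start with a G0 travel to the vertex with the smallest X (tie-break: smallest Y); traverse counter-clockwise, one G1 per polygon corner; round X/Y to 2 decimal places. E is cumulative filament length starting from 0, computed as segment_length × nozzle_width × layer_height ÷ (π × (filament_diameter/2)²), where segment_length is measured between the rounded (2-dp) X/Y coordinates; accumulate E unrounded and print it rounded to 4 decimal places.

At z = 7.2 mm: the r=9 sphere contributes a regular 16-gon of circumradius √(9²−1.8²) = 8.818; the cube at (-1.5, 10) is present — its section is the full 21×21 rectangle; the sphere at (-2, -3.5) does not reach this height (|z−center|=6.200 > r=4.5); the cube at (9.5, -0.5) is present — its section is the full 5×23 rectangle; Taking the first minus the rest: starting from the r=9 sphere, the 21×21 cube at (-1.5, 10) misses the remaining region (no effect); the 5×23 cube at (9.5, -0.5) misses the remaining region (no effect) — 1 connected region. The outline is a single polygon with 16 vertices. Extrusion per mm of travel: 0.6 × 0.24 / (π × 0.875²) = 0.059868. Accumulating E over each segment gives final E = 3.2968.

G0 X-8.82 Y0.00 Z7.20
G1 X-8.15 Y-3.37 E0.2057
G1 X-6.24 Y-6.24 E0.4121
G1 X-3.37 Y-8.15 E0.6185
G1 X0.00 Y-8.82 E0.8242
G1 X3.37 Y-8.15 E1.0299
G1 X6.24 Y-6.24 E1.2363
G1 X8.15 Y-3.37 E1.4427
G1 X8.82 Y0.00 E1.6484
G1 X8.15 Y3.37 E1.8541
G1 X6.24 Y6.24 E2.0605
G1 X3.37 Y8.15 E2.2669
G1 X0.00 Y8.82 E2.4726
G1 X-3.37 Y8.15 E2.6783
G1 X-6.24 Y6.24 E2.8847
G1 X-8.15 Y3.37 E3.0911
G1 X-8.82 Y0.00 E3.2968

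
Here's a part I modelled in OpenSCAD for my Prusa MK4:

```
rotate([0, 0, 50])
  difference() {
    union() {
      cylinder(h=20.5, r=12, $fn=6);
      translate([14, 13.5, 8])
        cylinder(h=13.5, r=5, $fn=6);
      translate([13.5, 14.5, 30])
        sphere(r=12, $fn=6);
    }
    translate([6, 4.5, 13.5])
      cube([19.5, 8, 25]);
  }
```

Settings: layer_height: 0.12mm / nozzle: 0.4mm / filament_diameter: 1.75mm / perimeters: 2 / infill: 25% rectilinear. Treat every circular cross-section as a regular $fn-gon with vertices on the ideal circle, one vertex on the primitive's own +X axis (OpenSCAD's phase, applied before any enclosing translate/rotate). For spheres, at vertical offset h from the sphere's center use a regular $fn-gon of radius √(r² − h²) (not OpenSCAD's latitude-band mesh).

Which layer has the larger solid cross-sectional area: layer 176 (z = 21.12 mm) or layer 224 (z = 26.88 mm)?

layer 224 (z = 26.88 mm)

Layer 176 (z = 21.12): the cylinder is not intersected at this z (z outside [0, 20.5]); the r=5 cylinder at (14, 13.5) gives a regular 6-gon of circumradius 5 (constant along its height) (area = (6/2)·5.000²·sin(360°/6) = 64.95 mm²); the r=12 sphere at (13.5, 14.5) slices to a regular 6-gon of circumradius 8.071 (√(r²−h²) with h=8.88 from center) (area = (6/2)·8.071²·sin(360°/6) = 169.25 mm²); Merging all regions: the r=5 cylinder at (14, 13.5) lies entirely inside the r=12 sphere at (13.5, 14.5), so the union is just the r=12 sphere at (13.5, 14.5) — area = 169.25 mm²; the cube at (6, 4.5) is present — its section is the full 19.5×8 rectangle (area 156.00 mm²); After the difference (first − rest): starting from that combined region (169.25 mm²), the 19.5×8 cube at (6, 4.5) partially overlaps it — only the 54.65 mm² overlap (of its 156.00 mm²) is removed, clipping the outline — area = 114.60 mm²; (rotated 50° about Z; rotation is an isometry so areas/perimeters/island counts are preserved). So its area = 114.60 mm². Layer 224 (z = 26.88): the cylinder is absent (z outside [0, 20.5]); the cylinder at (14, 13.5) does not reach this height (z outside [8, 21.5]); the r=12 sphere at (13.5, 14.5) contributes a regular 6-gon of circumradius √(12²−3.12²) = 11.587 (area = (6/2)·11.587²·sin(360°/6) = 348.83 mm²); Combining (union): only the r=12 sphere at (13.5, 14.5) is present, so the union is just that shape — area = 348.83 mm²; the cube at (6, 4.5) (footprint 19.5×8) is included at this height (area 156.00 mm²); After the difference (first − rest): starting from that combined region (348.83 mm²), the 19.5×8 cube at (6, 4.5) partially overlaps it — only the 122.52 mm² overlap (of its 156.00 mm²) is removed, clipping the outline — area = 226.31 mm²; (whole slice rotated 50° about Z — lengths, areas and connectivity unchanged). So its area = 226.31 mm². Layer 224 is larger (226.31 vs 114.60 mm²).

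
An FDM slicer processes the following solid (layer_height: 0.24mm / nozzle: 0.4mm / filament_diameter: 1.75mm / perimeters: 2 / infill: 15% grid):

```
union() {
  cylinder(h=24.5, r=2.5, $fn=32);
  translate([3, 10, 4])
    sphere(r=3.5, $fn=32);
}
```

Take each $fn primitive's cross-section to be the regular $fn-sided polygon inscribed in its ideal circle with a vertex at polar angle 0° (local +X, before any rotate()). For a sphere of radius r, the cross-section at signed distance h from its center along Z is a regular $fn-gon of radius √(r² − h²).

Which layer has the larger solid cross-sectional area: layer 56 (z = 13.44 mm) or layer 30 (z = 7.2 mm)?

Layer 56 (z = 13.44): the r=2.5 cylinder contributes a regular 32-gon of circumradius 2.5 (area = (32/2)·2.500²·sin(360°/32) = 19.51 mm²); the sphere at (3, 10) is absent (|z−center|=9.440 > r=3.5); Combining (union): only the r=2.5 cylinder is present, so the union is just that shape — area = 19.51 mm². So its area = 19.51 mm². Layer 30 (z = 7.2): the cylinder: section is a regular 32-gon, circumradius r=2.5 (area = (32/2)·2.500²·sin(360°/32) = 19.51 mm²); the r=3.5 sphere at (3, 10) contributes a regular 32-gon of circumradius √(3.5²−3.2²) = 1.418 (area = (32/2)·1.418²·sin(360°/32) = 6.27 mm²); Combining (union): the 2 present regions are separate (no shared area or edge), so areas and boundary lengths simply add and each stays a separate island — area = 25.78 mm². So its area = 25.78 mm². Layer 30 is larger (25.78 vs 19.51 mm²).

layer 30 (z = 7.2 mm)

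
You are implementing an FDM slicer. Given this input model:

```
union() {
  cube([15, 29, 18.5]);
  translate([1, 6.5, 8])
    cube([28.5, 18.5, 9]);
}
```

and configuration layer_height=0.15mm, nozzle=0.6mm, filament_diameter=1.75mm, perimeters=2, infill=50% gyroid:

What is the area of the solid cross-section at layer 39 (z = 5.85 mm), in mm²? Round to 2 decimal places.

At z = 5.85 mm: the cube is present — its section is the full 15×29 rectangle (area 435.00 mm²); the cube at (1, 6.5) does not reach this height (z outside [8, 17]); Taking the union: only the 15×29 cube is present, so the union is just that shape — area = 435.00 mm². Overall, the cross-section is a single solid region. Net area = 435.00 mm².

435.00 mm²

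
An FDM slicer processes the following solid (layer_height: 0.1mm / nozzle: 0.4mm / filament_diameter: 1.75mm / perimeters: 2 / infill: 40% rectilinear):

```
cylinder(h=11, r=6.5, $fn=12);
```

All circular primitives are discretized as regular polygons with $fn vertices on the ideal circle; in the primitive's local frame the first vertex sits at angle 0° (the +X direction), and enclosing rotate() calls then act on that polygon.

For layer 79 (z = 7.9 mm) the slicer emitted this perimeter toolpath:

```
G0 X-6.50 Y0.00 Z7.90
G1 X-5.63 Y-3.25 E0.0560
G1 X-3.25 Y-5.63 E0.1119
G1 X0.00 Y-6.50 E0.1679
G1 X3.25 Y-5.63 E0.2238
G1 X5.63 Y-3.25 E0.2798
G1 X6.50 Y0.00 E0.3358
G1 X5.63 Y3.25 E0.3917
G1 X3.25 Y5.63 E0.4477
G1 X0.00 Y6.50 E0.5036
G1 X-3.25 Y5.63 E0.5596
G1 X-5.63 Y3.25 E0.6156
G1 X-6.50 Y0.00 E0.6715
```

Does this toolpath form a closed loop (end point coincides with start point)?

Start point (G0): (-6.50, 0.00). End point (last G1): the path returns to the start — closed.

yes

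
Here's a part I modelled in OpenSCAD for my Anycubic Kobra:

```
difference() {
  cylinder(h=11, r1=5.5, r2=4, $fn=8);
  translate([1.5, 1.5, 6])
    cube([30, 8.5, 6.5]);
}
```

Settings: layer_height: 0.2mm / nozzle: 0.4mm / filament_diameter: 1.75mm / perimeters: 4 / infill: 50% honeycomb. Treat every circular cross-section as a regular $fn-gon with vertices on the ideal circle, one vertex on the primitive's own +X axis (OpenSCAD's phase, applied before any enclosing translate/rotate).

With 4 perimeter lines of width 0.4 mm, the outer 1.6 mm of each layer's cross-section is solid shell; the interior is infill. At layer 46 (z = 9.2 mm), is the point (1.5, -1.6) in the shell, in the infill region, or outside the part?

At z = 9.2 mm: the cone contributes a regular 8-gon of circumradius 4.245 (interpolated between r1=5.5 and r2=4 at t=0.836); the cube at (1.5, 1.5) is present — its section is the full 30×8.5 rectangle; Taking the first minus the rest: starting from the cone, the 30×8.5 cube at (1.5, 1.5) partially overlaps it — only the 3.19 mm² overlap (of its 255.00 mm²) is removed, clipping the outline — 1 connected region. Overall, the cross-section is a single solid region. The nearest boundary edge runs (3.00, -3.00)→(-0.00, -4.25); distance from the point to it = 1.87 mm. The point is inside the cross-section and 1.87 mm from the nearest boundary — more than the 1.6 mm shell width (4 × 0.4), so it's in the infill interior.

infill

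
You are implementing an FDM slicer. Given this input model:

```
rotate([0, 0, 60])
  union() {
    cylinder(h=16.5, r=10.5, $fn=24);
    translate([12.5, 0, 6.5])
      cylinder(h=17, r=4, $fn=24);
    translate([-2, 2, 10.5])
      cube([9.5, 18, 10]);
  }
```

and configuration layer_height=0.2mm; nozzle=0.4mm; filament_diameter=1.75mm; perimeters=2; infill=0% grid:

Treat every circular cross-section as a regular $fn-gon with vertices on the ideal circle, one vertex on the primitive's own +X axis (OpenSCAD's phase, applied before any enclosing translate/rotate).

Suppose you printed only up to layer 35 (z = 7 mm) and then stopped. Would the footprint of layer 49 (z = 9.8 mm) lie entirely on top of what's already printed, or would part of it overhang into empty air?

entirely on top

Compare the two slices. At z = 7: the cylinder: section is a regular 24-gon, circumradius r=10.5 (area = (24/2)·10.500²·sin(360°/24) = 342.42 mm²); the r=4 cylinder at (12.5, 0) gives a regular 24-gon of circumradius 4 (constant along its height) (area = (24/2)·4.000²·sin(360°/24) = 49.69 mm²); the cube at (-2, 2) does not reach this height (z outside [10.5, 20.5]); Combining (union): the regions partially overlap — summed areas 392.11 mm² minus the doubly-counted overlap 8.16 mm² gives 383.95 mm² — area = 383.95 mm²; (rotated 60° about Z; rotation is an isometry so areas/perimeters/island counts are preserved). At z = 9.8: the r=10.5 cylinder contributes a regular 24-gon of circumradius 10.5 (area = (24/2)·10.500²·sin(360°/24) = 342.42 mm²); the r=4 cylinder at (12.5, 0) contributes a regular 24-gon of circumradius 4 (area = (24/2)·4.000²·sin(360°/24) = 49.69 mm²); the cube at (-2, 2) is absent (z outside [10.5, 20.5]); Merging all regions: the regions partially overlap — summed areas 392.11 mm² minus the doubly-counted overlap 8.16 mm² gives 383.95 mm² — area = 383.95 mm²; (rotated 60° about Z; rotation is an isometry so areas/perimeters/island counts are preserved). Checking containment: the cross-section at z = 9.8 is a subset of the cross-section at z = 7.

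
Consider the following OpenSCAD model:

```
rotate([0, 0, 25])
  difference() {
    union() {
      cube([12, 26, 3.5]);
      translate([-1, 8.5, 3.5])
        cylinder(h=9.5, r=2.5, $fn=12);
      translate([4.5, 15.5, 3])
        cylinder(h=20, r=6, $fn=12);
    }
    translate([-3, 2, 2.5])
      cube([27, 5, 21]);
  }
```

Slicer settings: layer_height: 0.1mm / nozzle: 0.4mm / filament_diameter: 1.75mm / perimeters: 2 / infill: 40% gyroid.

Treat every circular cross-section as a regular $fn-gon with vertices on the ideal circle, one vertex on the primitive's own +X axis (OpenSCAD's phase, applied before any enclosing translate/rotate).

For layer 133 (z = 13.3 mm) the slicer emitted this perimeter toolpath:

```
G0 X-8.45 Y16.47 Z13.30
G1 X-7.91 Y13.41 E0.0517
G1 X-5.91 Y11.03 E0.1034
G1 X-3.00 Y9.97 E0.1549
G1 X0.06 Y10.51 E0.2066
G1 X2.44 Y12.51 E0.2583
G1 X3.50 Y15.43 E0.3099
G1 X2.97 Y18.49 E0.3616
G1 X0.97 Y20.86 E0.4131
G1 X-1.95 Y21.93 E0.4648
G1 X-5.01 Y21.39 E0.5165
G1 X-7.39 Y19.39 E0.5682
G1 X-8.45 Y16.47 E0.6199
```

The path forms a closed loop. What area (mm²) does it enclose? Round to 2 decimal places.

108.03 mm²

Apply the shoelace formula to the sequence of (X, Y) vertices; enclosed area = 108.03 mm².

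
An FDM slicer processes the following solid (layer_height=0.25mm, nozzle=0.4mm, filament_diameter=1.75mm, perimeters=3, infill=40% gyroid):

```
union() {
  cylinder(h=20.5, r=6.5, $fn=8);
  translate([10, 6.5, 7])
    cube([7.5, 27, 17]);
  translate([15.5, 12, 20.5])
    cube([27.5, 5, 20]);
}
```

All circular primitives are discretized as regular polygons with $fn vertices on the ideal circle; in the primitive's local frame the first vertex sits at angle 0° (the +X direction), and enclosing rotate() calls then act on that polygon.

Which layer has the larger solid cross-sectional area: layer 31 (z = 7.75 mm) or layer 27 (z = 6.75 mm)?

Layer 31 (z = 7.75): the cylinder: section is a regular 8-gon, circumradius r=6.5 (area = (8/2)·6.500²·sin(360°/8) = 119.50 mm²); the cube at (10, 6.5) (footprint 7.5×27) is included at this height (area 202.50 mm²); the cube at (15.5, 12) is not intersected at this z (z outside [20.5, 40.5]); Taking the union: the 2 present regions are separate (no shared area or edge), so areas and boundary lengths simply add and each stays a separate island — area = 322.00 mm². So its area = 322.00 mm². Layer 27 (z = 6.75): the r=6.5 cylinder contributes a regular 8-gon of circumradius 6.5 (area = (8/2)·6.500²·sin(360°/8) = 119.50 mm²); the cube at (10, 6.5) is absent (z outside [7, 24]); the cube at (15.5, 12) is not intersected at this z (z outside [20.5, 40.5]); Taking the union: only the r=6.5 cylinder is present, so the union is just that shape — area = 119.50 mm². So its area = 119.50 mm². Layer 31 is larger (322.00 vs 119.50 mm²).

layer 31 (z = 7.75 mm)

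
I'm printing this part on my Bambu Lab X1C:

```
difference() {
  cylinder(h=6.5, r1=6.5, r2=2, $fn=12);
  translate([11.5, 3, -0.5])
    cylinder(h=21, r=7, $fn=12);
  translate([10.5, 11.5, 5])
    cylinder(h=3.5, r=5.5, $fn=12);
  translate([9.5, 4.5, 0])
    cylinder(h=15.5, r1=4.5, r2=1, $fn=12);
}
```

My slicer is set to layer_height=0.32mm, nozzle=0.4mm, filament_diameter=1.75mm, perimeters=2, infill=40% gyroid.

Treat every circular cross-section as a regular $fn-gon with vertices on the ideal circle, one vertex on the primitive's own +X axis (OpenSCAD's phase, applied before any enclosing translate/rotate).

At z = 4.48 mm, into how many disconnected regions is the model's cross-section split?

1

At z = 4.48 mm: the cone contributes a regular 12-gon of circumradius 3.398 (interpolated between r1=6.5 and r2=2 at t=0.689); the r=7 cylinder at (11.5, 3) contributes a regular 12-gon of circumradius 7; the cylinder at (10.5, 11.5) is absent (z outside [5, 8.5]); the cone at (9.5, 4.5) (r1=4.5→r2=1) has section circumradius 3.488 here — a regular 12-gon; Subtracting the remaining from the first: starting from the cone, the r=7 cylinder at (11.5, 3) misses the remaining region (no effect); the cone at (9.5, 4.5) misses the remaining region (no effect) — 1 connected region. The result has 1 disconnected region.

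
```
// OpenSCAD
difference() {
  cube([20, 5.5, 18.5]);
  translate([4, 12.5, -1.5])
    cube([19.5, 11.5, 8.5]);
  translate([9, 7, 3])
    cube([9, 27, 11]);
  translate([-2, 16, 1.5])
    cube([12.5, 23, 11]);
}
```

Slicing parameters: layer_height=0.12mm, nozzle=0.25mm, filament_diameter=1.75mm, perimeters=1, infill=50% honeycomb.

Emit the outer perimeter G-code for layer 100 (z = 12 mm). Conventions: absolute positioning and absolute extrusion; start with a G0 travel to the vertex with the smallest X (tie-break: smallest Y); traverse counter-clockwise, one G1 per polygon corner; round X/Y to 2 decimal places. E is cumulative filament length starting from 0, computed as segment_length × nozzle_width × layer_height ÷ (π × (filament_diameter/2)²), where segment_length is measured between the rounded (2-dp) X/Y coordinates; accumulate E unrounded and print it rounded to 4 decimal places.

G0 X0.00 Y0.00 Z12.00
G1 X20.00 Y0.00 E0.2495
G1 X20.00 Y5.50 E0.3181
G1 X0.00 Y5.50 E0.5675
G1 X0.00 Y0.00 E0.6361

At z = 12 mm: the cube is present — its section is the full 20×5.5 rectangle; the cube at (4, 12.5) is not intersected at this z (z outside [-1.5, 7]); the cube at (9, 7) (footprint 9×27) is included at this height; the cube at (-2, 16) (footprint 12.5×23) is included at this height; Subtracting the remaining from the first: starting from the 20×5.5 cube, the 9×27 cube at (9, 7) misses the remaining region (no effect); the 12.5×23 cube at (-2, 16) misses the remaining region (no effect) — 1 connected region. The outline is a single polygon with 4 vertices. Extrusion per mm of travel: 0.25 × 0.12 / (π × 0.875²) = 0.012473. Accumulating E over each segment gives final E = 0.6361.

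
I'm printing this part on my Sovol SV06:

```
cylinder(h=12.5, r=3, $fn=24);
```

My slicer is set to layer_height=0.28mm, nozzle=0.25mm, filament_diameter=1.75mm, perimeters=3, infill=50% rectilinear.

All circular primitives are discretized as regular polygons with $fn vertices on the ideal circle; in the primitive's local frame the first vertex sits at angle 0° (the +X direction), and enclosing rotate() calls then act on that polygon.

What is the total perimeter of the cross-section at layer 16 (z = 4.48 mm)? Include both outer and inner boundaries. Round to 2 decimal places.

At z = 4.48 mm: the cylinder: section is a regular 24-gon, circumradius r=3 (perimeter = 2·24·3.000·sin(180°/24) = 18.80 mm). Overall, the cross-section is a single solid region. Total boundary length (outer) = 18.80 mm.

18.80 mm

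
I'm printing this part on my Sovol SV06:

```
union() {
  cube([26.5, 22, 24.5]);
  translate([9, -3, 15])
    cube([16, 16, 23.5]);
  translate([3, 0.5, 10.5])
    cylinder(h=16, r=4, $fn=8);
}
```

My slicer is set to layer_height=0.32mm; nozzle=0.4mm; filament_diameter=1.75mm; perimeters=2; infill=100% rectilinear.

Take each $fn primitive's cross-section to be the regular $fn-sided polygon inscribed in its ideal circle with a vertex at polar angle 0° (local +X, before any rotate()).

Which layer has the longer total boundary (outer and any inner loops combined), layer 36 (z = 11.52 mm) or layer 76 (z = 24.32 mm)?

layer 76 (z = 24.32 mm)

Layer 36 (z = 11.52): the cube is present — its section is the full 26.5×22 rectangle (perimeter 97.00 mm); the cube at (9, -3) is absent (z outside [15, 38.5]); the r=4 cylinder at (3, 0.5) gives a regular 8-gon of circumradius 4 (constant along its height) (perimeter = 2·8·4.000·sin(180°/8) = 24.49 mm); Taking the union: the regions partially overlap (shared area 24.87 mm²), so the edge portions inside another operand are dropped and the merged outline is re-measured after clipping — boundary = 101.61 mm. So its perimeter = 101.61 mm. Layer 76 (z = 24.32): the cube is present — its section is the full 26.5×22 rectangle (perimeter 97.00 mm); the cube at (9, -3) (footprint 16×16) is included at this height (perimeter 64.00 mm); the r=4 cylinder at (3, 0.5) gives a regular 8-gon of circumradius 4 (constant along its height) (perimeter = 2·8·4.000·sin(180°/8) = 24.49 mm); Merging all regions: the regions partially overlap (shared area 232.87 mm²), so the edge portions inside another operand are dropped and the merged outline is re-measured after clipping — boundary = 107.61 mm. So its perimeter = 107.61 mm. Layer 76 is larger (107.61 vs 101.61 mm).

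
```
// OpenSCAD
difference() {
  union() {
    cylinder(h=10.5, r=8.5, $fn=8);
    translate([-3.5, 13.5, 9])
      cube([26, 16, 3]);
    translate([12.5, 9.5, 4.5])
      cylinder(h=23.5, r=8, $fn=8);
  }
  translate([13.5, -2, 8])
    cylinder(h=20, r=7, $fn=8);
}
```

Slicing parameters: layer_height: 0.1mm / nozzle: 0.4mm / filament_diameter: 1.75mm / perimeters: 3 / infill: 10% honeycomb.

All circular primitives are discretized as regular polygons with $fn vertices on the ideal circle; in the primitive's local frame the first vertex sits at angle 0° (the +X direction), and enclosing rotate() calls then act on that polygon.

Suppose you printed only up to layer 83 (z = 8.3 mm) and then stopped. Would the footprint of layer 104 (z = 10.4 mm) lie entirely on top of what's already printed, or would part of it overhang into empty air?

Compare the two slices. At z = 8.3: the cylinder: section is a regular 8-gon, circumradius r=8.5 (area = (8/2)·8.500²·sin(360°/8) = 204.35 mm²); the cube at (-3.5, 13.5) is absent (z outside [9, 12]); the r=8 cylinder at (12.5, 9.5) contributes a regular 8-gon of circumradius 8 (area = (8/2)·8.000²·sin(360°/8) = 181.02 mm²); Merging all regions: the regions partially overlap — summed areas 385.37 mm² minus the doubly-counted overlap 0.14 mm² gives 385.23 mm² — area = 385.23 mm²; the r=7 cylinder at (13.5, -2) gives a regular 8-gon of circumradius 7 (constant along its height) (area = (8/2)·7.000²·sin(360°/8) = 138.59 mm²); Subtracting the remaining from the first: starting from the result so far (385.23 mm²), the r=7 cylinder at (13.5, -2) partially overlaps it — only the 18.58 mm² overlap (of its 138.59 mm²) is removed, clipping the outline — area = 366.65 mm². At z = 10.4: the r=8.5 cylinder contributes a regular 8-gon of circumradius 8.5 (area = (8/2)·8.500²·sin(360°/8) = 204.35 mm²); the cube at (-3.5, 13.5) (footprint 26×16) is included at this height (area 416.00 mm²); the r=8 cylinder at (12.5, 9.5) contributes a regular 8-gon of circumradius 8 (area = (8/2)·8.000²·sin(360°/8) = 181.02 mm²); Combining (union): the regions partially overlap — summed areas 801.37 mm² minus the doubly-counted overlap 33.28 mm² gives 768.09 mm² — area = 768.09 mm²; the cylinder at (13.5, -2): section is a regular 8-gon, circumradius r=7 (area = (8/2)·7.000²·sin(360°/8) = 138.59 mm²); Subtracting the remaining from the first: starting from the result so far (768.09 mm²), the r=7 cylinder at (13.5, -2) partially overlaps it — only the 18.58 mm² overlap (of its 138.59 mm²) is removed, clipping the outline — area = 749.51 mm². Checking containment: at z = 10.4 the cross-section extends beyond the z = 8.3 cross-section by about 382.86 mm².

part overhangs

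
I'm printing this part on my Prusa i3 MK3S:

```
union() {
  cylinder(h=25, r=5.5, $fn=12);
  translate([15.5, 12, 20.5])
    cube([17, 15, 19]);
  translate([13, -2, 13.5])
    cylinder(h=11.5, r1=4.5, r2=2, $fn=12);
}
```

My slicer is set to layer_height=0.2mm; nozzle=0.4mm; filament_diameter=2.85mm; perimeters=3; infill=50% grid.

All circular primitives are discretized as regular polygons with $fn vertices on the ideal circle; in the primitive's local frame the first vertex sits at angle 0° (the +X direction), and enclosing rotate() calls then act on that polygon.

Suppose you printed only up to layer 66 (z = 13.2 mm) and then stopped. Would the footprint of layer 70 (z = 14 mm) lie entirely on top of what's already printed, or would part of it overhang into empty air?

part overhangs

Compare the two slices. At z = 13.2: the r=5.5 cylinder contributes a regular 12-gon of circumradius 5.5 (area = (12/2)·5.500²·sin(360°/12) = 90.75 mm²); the cube at (15.5, 12) is not intersected at this z (z outside [20.5, 39.5]); the cone at (13, -2) does not reach this height (z outside [13.5, 25]); Taking the union: only the r=5.5 cylinder is present, so the union is just that shape — area = 90.75 mm². At z = 14: the r=5.5 cylinder contributes a regular 12-gon of circumradius 5.5 (area = (12/2)·5.500²·sin(360°/12) = 90.75 mm²); the cube at (15.5, 12) does not reach this height (z outside [20.5, 39.5]); the cone at (13, -2) (r1=4.5→r2=2) has section circumradius 4.391 here — a regular 12-gon (area = (12/2)·4.391²·sin(360°/12) = 57.85 mm²); Merging all regions: the 2 present regions are separate (no shared area or edge), so areas and boundary lengths simply add and each stays a separate island — area = 148.60 mm². Checking containment: at z = 14 the cross-section extends beyond the z = 13.2 cross-section by about 57.85 mm².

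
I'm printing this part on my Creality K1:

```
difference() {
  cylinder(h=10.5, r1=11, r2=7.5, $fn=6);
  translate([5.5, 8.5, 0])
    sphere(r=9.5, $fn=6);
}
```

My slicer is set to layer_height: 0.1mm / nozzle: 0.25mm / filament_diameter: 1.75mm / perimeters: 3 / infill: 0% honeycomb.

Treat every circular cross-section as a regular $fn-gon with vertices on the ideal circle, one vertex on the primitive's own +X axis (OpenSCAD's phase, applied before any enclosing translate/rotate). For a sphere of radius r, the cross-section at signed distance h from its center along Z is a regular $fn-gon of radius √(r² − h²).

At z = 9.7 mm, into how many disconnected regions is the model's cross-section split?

At z = 9.7 mm: the cone: at t=0.924 of its height the radius interpolates to r₁+(r₂−r₁)t = 7.767, giving a regular 6-gon of that circumradius; the sphere at (5.5, 8.5) is absent (|z−center|=9.700 > r=9.5); Taking the first minus the rest: none of the subtracted shapes is present at this height, so the cone is unchanged — 1 connected region. The result has 1 disconnected region.

1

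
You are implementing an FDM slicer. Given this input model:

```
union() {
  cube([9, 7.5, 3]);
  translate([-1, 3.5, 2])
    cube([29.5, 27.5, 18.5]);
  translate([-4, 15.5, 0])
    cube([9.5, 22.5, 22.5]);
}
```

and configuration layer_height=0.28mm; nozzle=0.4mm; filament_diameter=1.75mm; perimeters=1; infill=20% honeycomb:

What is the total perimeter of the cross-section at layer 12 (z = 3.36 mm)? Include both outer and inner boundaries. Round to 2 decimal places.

At z = 3.36 mm: the cube does not reach this height (z outside [0, 3]); the 29.5×27.5 cube at (-1, 3.5) contributes its full rectangle (perimeter 114.00 mm); the 9.5×22.5 cube at (-4, 15.5) contributes its full rectangle (perimeter 64.00 mm); Merging all regions: the regions partially overlap (shared area 100.75 mm²), so the edge portions inside another operand are dropped and the merged outline is re-measured after clipping — boundary = 134.00 mm. Overall, the cross-section is a single solid region. Total boundary length (outer) = 134.00 mm.

134.00 mm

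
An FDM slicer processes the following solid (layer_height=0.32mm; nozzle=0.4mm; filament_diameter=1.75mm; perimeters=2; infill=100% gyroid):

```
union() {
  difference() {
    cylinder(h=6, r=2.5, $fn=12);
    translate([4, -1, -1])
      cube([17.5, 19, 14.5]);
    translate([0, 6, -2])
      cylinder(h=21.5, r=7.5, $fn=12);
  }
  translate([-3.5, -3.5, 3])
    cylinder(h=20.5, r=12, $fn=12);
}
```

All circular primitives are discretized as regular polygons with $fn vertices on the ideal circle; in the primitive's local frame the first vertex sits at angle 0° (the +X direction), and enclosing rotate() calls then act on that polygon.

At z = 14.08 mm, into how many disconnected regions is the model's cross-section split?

At z = 14.08 mm: the cylinder does not reach this height (z outside [0, 6]); the cube at (4, -1) is absent (z outside [-1, 13.5]); the r=7.5 cylinder at (0, 6) gives a regular 12-gon of circumradius 7.5 (constant along its height); Subtracting the remaining from the first: the first operand is absent here, so nothing remains; the r=12 cylinder at (-3.5, -3.5) gives a regular 12-gon of circumradius 12 (constant along its height); Combining (union): only the r=12 cylinder at (-3.5, -3.5) is present, so the union is just that shape — 1 connected region. The result has 1 disconnected region.

1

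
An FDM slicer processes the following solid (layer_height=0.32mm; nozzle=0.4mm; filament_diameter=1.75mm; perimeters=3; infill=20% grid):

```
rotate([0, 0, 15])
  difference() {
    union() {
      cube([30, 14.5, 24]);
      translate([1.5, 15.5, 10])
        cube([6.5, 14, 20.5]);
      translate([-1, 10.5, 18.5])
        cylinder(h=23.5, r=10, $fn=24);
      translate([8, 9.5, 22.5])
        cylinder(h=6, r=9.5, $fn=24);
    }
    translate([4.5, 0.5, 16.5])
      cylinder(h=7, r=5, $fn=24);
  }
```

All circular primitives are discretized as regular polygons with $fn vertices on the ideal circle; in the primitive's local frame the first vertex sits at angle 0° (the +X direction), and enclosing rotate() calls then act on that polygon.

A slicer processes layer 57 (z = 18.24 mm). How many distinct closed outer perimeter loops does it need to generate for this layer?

2

At z = 18.24 mm: the cube is present — its section is the full 30×14.5 rectangle; the cube at (1.5, 15.5) is present — its section is the full 6.5×14 rectangle; the cylinder at (-1, 10.5) is not intersected at this z (z outside [18.5, 42]); the cylinder at (8, 9.5) is not intersected at this z (z outside [22.5, 28.5]); Merging all regions: the 2 present regions are separate (no shared area or edge), so areas and boundary lengths simply add and each stays a separate island — 2 connected regions; the r=5 cylinder at (4.5, 0.5) contributes a regular 24-gon of circumradius 5; Taking the first minus the rest: starting from the result so far, the r=5 cylinder at (4.5, 0.5) partially overlaps it — only the 42.89 mm² overlap (of its 77.65 mm²) is removed, clipping the outline — 2 connected regions; (whole slice rotated 15° about Z — lengths, areas and connectivity unchanged). The result has 2 disconnected regions.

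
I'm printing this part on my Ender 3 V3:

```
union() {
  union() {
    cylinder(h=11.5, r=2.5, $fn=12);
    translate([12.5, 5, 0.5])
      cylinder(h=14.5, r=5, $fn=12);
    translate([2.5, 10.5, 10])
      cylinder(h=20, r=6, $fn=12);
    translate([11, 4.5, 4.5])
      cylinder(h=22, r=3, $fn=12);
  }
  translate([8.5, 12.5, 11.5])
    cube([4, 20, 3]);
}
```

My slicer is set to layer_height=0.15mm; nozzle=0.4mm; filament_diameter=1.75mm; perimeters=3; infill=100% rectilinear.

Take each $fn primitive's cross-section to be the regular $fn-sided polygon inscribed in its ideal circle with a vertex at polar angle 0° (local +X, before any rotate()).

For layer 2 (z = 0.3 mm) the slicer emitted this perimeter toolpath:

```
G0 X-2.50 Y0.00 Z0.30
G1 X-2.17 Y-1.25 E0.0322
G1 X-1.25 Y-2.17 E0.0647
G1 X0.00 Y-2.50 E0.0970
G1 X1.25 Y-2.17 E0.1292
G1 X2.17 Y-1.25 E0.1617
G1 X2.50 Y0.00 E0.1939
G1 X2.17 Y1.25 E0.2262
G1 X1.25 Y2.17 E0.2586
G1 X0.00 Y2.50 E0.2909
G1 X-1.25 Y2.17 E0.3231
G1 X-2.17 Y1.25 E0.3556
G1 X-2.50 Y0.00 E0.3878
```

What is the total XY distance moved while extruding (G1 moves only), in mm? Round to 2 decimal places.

Sum the Euclidean lengths of each G1 segment: total = 15.55 mm.

15.55 mm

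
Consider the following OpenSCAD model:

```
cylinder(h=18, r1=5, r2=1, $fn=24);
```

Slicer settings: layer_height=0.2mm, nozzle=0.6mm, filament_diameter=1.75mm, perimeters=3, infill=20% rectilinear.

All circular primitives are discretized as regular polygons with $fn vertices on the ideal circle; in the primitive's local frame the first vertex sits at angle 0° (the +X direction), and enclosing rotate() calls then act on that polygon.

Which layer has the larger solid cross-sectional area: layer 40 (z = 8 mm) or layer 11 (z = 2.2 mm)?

layer 11 (z = 2.2 mm)

Layer 40 (z = 8): the cone contributes a regular 24-gon of circumradius 3.222 (interpolated between r1=5 and r2=1 at t=0.444) (area = (24/2)·3.222²·sin(360°/24) = 32.25 mm²). So its area = 32.25 mm². Layer 11 (z = 2.2): the cone (r1=5→r2=1) has section circumradius 4.511 here — a regular 24-gon (area = (24/2)·4.511²·sin(360°/24) = 63.20 mm²). So its area = 63.20 mm². Layer 11 is larger (63.20 vs 32.25 mm²).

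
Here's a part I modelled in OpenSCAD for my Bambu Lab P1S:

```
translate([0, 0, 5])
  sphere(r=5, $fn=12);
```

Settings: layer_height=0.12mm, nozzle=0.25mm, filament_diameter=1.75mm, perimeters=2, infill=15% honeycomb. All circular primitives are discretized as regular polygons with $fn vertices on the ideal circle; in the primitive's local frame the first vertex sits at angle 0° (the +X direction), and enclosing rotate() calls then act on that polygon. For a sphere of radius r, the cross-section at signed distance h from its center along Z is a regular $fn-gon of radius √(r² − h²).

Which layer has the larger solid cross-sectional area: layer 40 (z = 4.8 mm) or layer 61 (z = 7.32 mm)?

layer 40 (z = 4.8 mm)

Layer 40 (z = 4.8): the r=5 sphere slices to a regular 12-gon of circumradius 4.996 (√(r²−h²) with h=0.2 from center) (area = (12/2)·4.996²·sin(360°/12) = 74.88 mm²). So its area = 74.88 mm². Layer 61 (z = 7.32): the sphere: section is a regular 12-gon, circumradius = √(r²−h²) = √(5²−2.32²) = 4.429 (area = (12/2)·4.429²·sin(360°/12) = 58.85 mm²). So its area = 58.85 mm². Layer 40 is larger (74.88 vs 58.85 mm²).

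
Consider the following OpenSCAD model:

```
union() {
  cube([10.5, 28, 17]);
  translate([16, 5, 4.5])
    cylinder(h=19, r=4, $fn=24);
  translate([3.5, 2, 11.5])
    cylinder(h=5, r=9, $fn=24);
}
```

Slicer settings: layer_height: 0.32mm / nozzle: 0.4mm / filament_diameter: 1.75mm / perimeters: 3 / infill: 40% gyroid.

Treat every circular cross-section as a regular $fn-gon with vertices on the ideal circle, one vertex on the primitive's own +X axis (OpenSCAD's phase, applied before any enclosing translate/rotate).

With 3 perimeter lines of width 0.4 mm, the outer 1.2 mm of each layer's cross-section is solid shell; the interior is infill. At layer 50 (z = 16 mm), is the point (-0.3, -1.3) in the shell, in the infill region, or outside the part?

infill

At z = 16 mm: the cube is present — its section is the full 10.5×28 rectangle; the cylinder at (16, 5): section is a regular 24-gon, circumradius r=4; the r=9 cylinder at (3.5, 2) contributes a regular 24-gon of circumradius 9; Taking the union: the regions partially overlap (shared area 107.06 mm²), so overlapping operands fuse into one piece — 1 connected region. Overall, the cross-section is a single solid region. The nearest boundary edge runs (-2.86, -4.36)→(-4.29, -2.50); distance from the point to it = 3.90 mm. The point is inside the cross-section and 3.90 mm from the nearest boundary — more than the 1.2 mm shell width (3 × 0.4), so it's in the infill interior.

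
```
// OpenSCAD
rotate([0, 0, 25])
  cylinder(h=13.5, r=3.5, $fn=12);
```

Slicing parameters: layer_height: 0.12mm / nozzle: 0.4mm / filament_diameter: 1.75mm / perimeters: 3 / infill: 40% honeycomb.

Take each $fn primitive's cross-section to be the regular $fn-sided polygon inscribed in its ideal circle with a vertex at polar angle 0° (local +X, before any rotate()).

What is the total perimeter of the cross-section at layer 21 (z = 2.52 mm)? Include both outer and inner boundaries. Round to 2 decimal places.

At z = 2.52 mm: the r=3.5 cylinder contributes a regular 12-gon of circumradius 3.5 (perimeter = 2·12·3.500·sin(180°/12) = 21.74 mm); (whole slice rotated 25° about Z — lengths, areas and connectivity unchanged). Overall, the cross-section is a single solid region. Total boundary length (outer) = 21.74 mm.

21.74 mm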